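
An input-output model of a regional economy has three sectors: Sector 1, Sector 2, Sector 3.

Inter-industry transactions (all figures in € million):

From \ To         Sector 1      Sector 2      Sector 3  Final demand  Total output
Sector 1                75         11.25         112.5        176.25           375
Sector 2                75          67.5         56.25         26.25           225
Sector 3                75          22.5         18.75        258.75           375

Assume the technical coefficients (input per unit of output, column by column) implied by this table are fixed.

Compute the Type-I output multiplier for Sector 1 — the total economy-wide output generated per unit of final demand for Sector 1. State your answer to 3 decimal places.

Technical coefficients a_ij = z_ij / X_j:
  a_11 = 75/375 = 0.20, a_21 = 75/375 = 0.20, a_31 = 75/375 = 0.20
  a_12 = 11.25/225 = 0.05, a_22 = 67.5/225 = 0.30, a_32 = 22.5/225 = 0.10
  a_13 = 112.5/375 = 0.30, a_23 = 56.25/375 = 0.15, a_33 = 18.75/375 = 0.05
I − A =
  [   0.80    -0.05    -0.30]
  [  -0.20     0.70    -0.15]
  [  -0.20    -0.10     0.95]
Cofactors of I−A, C_ij = (−1)^(i+j)·(minor ij) (rows/columns in the sector order above):
  C_11 = (0.70)(0.95) − (-0.15)(-0.10) = 0.6500
  C_12 = −[(-0.20)(0.95) − (-0.15)(-0.20)] = 0.2200
  C_13 = (-0.20)(-0.10) − (0.70)(-0.20) = 0.1600
  C_21 = −[(-0.05)(0.95) − (-0.30)(-0.10)] = 0.0775
  C_22 = (0.80)(0.95) − (-0.30)(-0.20) = 0.7000
  C_23 = −[(0.80)(-0.10) − (-0.05)(-0.20)] = 0.0900
  C_31 = (-0.05)(-0.15) − (-0.30)(0.70) = 0.2175
  C_32 = −[(0.80)(-0.15) − (-0.30)(-0.20)] = 0.1800
  C_33 = (0.80)(0.70) − (-0.05)(-0.20) = 0.5500
det(I−A) = Σ_j (I−A)_1j·C_1j = (0.80)(0.6500) + (-0.05)(0.2200) + (-0.30)(0.1600) = 0.4610
adj(I−A) = Cᵀ =
  [ 0.6500   0.0775   0.2175]
  [ 0.2200   0.7000   0.1800]
  [ 0.1600   0.0900   0.5500]
(I − A)⁻¹ = adj(I−A) / det(I−A) ≈
  [   1.4100     0.1681     0.4718]
  [   0.4772     1.5184     0.3905]
  [   0.3471     0.1952     1.1931]
The output multiplier for sector j is the column-j sum of the Leontief inverse (I − A)⁻¹ = adj(I−A) / det(I−A).
Column 1 of adj(I−A): (0.6500, 0.2200, 0.1600); det(I−A) = 0.4610.
m_1 = (0.6500 + 0.2200 + 0.1600) / 0.4610 = 1.03 / 0.4610 ≈ 2.234.

m_1 = 2.234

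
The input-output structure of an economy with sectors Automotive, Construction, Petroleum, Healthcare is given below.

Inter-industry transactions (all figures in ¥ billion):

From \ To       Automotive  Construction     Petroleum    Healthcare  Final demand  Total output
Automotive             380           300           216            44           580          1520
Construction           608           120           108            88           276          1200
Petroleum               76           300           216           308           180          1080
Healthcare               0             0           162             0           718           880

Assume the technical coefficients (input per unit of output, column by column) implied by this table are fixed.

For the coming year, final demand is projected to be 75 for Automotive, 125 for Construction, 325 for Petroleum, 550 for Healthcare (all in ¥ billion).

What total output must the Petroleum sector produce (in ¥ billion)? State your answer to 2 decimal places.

x_P = 924.88

Technical coefficients a_ij = z_ij / X_j:
  a_AA = 380/1520 = 0.25, a_CA = 608/1520 = 0.40, a_PA = 76/1520 = 0.05, a_HA = 0/1520 = 0.00
  a_AC = 300/1200 = 0.25, a_CC = 120/1200 = 0.10, a_PC = 300/1200 = 0.25, a_HC = 0/1200 = 0.00
  a_AP = 216/1080 = 0.20, a_CP = 108/1080 = 0.10, a_PP = 216/1080 = 0.20, a_HP = 162/1080 = 0.15
  a_AH = 44/880 = 0.05, a_CH = 88/880 = 0.10, a_PH = 308/880 = 0.35, a_HH = 0/880 = 0.00
I − A =
  [   0.75    -0.25    -0.20    -0.05]
  [  -0.40     0.90    -0.10    -0.10]
  [  -0.05    -0.25     0.80    -0.35]
  [   0.00     0.00    -0.15     1.00]
Compute the cofactors C_ij = (−1)^(i+j)·(3×3 minor ij) of I−A; the adjugate is their transpose:
adj(I−A) = Cᵀ =
  [ 0.64400   0.23875   0.21550   0.13150]
  [ 0.30475   0.55025   0.16925   0.12950]
  [ 0.14500   0.20000   0.57500   0.22850]
  [ 0.02175   0.03000   0.08625   0.41100]
det(I−A) = Σ_j (I−A)_1j·C_1j = (0.75)(0.64400) + (-0.25)(0.30475) + (-0.20)(0.14500) + (-0.05)(0.02175) = 0.376725
(I − A)⁻¹ = adj(I−A) / det(I−A) ≈
  [   1.7095     0.6338     0.5720     0.3491]
  [   0.8089     1.4606     0.4493     0.3438]
  [   0.3849     0.5309     1.5263     0.6065]
  [   0.0577     0.0796     0.2289     1.0910]
x = (I − A)⁻¹ d = adj(I−A)·d / det(I−A), with det(I−A) = 0.376725:
  x_A = (0.64400·75 + 0.23875·125 + 0.21550·325 + 0.13150·550) / 0.376725 = 220.50625 / 0.376725 ≈ 585.32
  x_C = (0.30475·75 + 0.55025·125 + 0.16925·325 + 0.12950·550) / 0.376725 = 217.86875 / 0.376725 ≈ 578.32
  x_P = (0.14500·75 + 0.20000·125 + 0.57500·325 + 0.22850·550) / 0.376725 = 348.425 / 0.376725 ≈ 924.88
  x_H = (0.02175·75 + 0.03000·125 + 0.08625·325 + 0.41100·550) / 0.376725 = 259.4625 / 0.376725 ≈ 688.73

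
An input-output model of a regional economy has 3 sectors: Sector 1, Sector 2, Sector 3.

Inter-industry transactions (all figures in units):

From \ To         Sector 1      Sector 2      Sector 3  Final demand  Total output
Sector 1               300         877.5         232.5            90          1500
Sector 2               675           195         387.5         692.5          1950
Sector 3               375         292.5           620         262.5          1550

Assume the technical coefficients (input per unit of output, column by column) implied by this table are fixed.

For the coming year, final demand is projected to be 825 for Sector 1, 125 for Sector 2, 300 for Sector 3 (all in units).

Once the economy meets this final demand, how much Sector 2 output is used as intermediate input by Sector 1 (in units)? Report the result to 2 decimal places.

z_21 = 1133.90

Technical coefficients a_ij = z_ij / X_j:
  a_11 = 300/1500 = 0.20, a_21 = 675/1500 = 0.45, a_31 = 375/1500 = 0.25
  a_12 = 877.5/1950 = 0.45, a_22 = 195/1950 = 0.10, a_32 = 292.5/1950 = 0.15
  a_13 = 232.5/1550 = 0.15, a_23 = 387.5/1550 = 0.25, a_33 = 620/1550 = 0.40
I − A =
  [   0.80    -0.45    -0.15]
  [  -0.45     0.90    -0.25]
  [  -0.25    -0.15     0.60]
Cofactors of I−A, C_ij = (−1)^(i+j)·(minor ij) (rows/columns in the sector order above):
  C_11 = (0.90)(0.60) − (-0.25)(-0.15) = 0.5025
  C_12 = −[(-0.45)(0.60) − (-0.25)(-0.25)] = 0.3325
  C_13 = (-0.45)(-0.15) − (0.90)(-0.25) = 0.2925
  C_21 = −[(-0.45)(0.60) − (-0.15)(-0.15)] = 0.2925
  C_22 = (0.80)(0.60) − (-0.15)(-0.25) = 0.4425
  C_23 = −[(0.80)(-0.15) − (-0.45)(-0.25)] = 0.2325
  C_31 = (-0.45)(-0.25) − (-0.15)(0.90) = 0.2475
  C_32 = −[(0.80)(-0.25) − (-0.15)(-0.45)] = 0.2675
  C_33 = (0.80)(0.90) − (-0.45)(-0.45) = 0.5175
det(I−A) = Σ_j (I−A)_1j·C_1j = (0.80)(0.5025) + (-0.45)(0.3325) + (-0.15)(0.2925) = 0.2085
adj(I−A) = Cᵀ =
  [ 0.5025   0.2925   0.2475]
  [ 0.3325   0.4425   0.2675]
  [ 0.2925   0.2325   0.5175]
(I − A)⁻¹ = adj(I−A) / det(I−A) ≈
  [   2.4101     1.4029     1.1871]
  [   1.5947     2.1223     1.2830]
  [   1.4029     1.1151     2.4820]
First solve x = (I − A)⁻¹ d = adj(I−A)·d / det(I−A); in particular x_1 = (0.5025·825 + 0.2925·125 + 0.2475·300) / 0.2085 = 525.375 / 0.2085 ≈ 2519.7842.
Intermediate flow from 2 to 1: z_21 = a_21 · x_1 = 0.45 × 525.375 / 0.2085 = 236.41875 / 0.2085 ≈ 1133.90.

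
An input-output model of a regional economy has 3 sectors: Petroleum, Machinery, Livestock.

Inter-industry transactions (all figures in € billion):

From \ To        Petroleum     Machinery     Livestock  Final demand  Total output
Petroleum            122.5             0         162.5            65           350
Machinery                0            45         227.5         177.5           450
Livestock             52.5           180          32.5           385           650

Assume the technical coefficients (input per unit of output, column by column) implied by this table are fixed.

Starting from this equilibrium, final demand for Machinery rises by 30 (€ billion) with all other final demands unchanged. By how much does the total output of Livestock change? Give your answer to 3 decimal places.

Δx_L = 18.097

Technical coefficients a_ij = z_ij / X_j:
  a_PP = 122.5/350 = 0.35, a_MP = 0/350 = 0.00, a_LP = 52.5/350 = 0.15
  a_PM = 0/450 = 0.00, a_MM = 45/450 = 0.10, a_LM = 180/450 = 0.40
  a_PL = 162.5/650 = 0.25, a_ML = 227.5/650 = 0.35, a_LL = 32.5/650 = 0.05
I − A =
  [   0.65     0.00    -0.25]
  [   0.00     0.90    -0.35]
  [  -0.15    -0.40     0.95]
Cofactors of I−A, C_ij = (−1)^(i+j)·(minor ij) (rows/columns in the sector order above):
  C_11 = (0.90)(0.95) − (-0.35)(-0.40) = 0.7150
  C_12 = −[(0.00)(0.95) − (-0.35)(-0.15)] = 0.0525
  C_13 = (0.00)(-0.40) − (0.90)(-0.15) = 0.1350
  C_21 = −[(0.00)(0.95) − (-0.25)(-0.40)] = 0.1000
  C_22 = (0.65)(0.95) − (-0.25)(-0.15) = 0.5800
  C_23 = −[(0.65)(-0.40) − (0.00)(-0.15)] = 0.2600
  C_31 = (0.00)(-0.35) − (-0.25)(0.90) = 0.2250
  C_32 = −[(0.65)(-0.35) − (-0.25)(0.00)] = 0.2275
  C_33 = (0.65)(0.90) − (0.00)(0.00) = 0.5850
det(I−A) = Σ_j (I−A)_1j·C_1j = (0.65)(0.7150) + (0.00)(0.0525) + (-0.25)(0.1350) = 0.4310
adj(I−A) = Cᵀ =
  [ 0.7150   0.1000   0.2250]
  [ 0.0525   0.5800   0.2275]
  [ 0.1350   0.2600   0.5850]
(I − A)⁻¹ = adj(I−A) / det(I−A) ≈
  [   1.6589     0.2320     0.5220]
  [   0.1218     1.3457     0.5278]
  [   0.3132     0.6032     1.3573]
Δx = (I − A)⁻¹ Δd with Δd having +30 in the Machinery component and 0 elsewhere.
So Δx_L = L_LM · (+30), where L_LM = adj(I−A)_LM / det(I−A) = 0.2600 / 0.4310.
Δx_L = 0.2600 × (+30) / 0.4310 = 7.80 / 0.4310 ≈ 18.097.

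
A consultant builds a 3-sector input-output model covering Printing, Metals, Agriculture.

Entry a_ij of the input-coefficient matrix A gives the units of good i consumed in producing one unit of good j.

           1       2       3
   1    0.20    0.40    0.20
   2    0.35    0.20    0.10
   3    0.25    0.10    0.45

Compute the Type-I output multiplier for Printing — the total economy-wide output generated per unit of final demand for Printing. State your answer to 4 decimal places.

I − A =
  [   0.80    -0.40    -0.20]
  [  -0.35     0.80    -0.10]
  [  -0.25    -0.10     0.55]
Cofactors of I−A, C_ij = (−1)^(i+j)·(minor ij) (rows/columns in the sector order above):
  C_11 = (0.80)(0.55) − (-0.10)(-0.10) = 0.4300
  C_12 = −[(-0.35)(0.55) − (-0.10)(-0.25)] = 0.2175
  C_13 = (-0.35)(-0.10) − (0.80)(-0.25) = 0.2350
  C_21 = −[(-0.40)(0.55) − (-0.20)(-0.10)] = 0.2400
  C_22 = (0.80)(0.55) − (-0.20)(-0.25) = 0.3900
  C_23 = −[(0.80)(-0.10) − (-0.40)(-0.25)] = 0.1800
  C_31 = (-0.40)(-0.10) − (-0.20)(0.80) = 0.2000
  C_32 = −[(0.80)(-0.10) − (-0.20)(-0.35)] = 0.1500
  C_33 = (0.80)(0.80) − (-0.40)(-0.35) = 0.5000
det(I−A) = Σ_j (I−A)_1j·C_1j = (0.80)(0.4300) + (-0.40)(0.2175) + (-0.20)(0.2350) = 0.2100
adj(I−A) = Cᵀ =
  [ 0.4300   0.2400   0.2000]
  [ 0.2175   0.3900   0.1500]
  [ 0.2350   0.1800   0.5000]
(I − A)⁻¹ = adj(I−A) / det(I−A) ≈
  [   2.04762     1.14286     0.95238]
  [   1.03571     1.85714     0.71429]
  [   1.11905     0.85714     2.38095]
The output multiplier for sector j is the column-j sum of the Leontief inverse (I − A)⁻¹ = adj(I−A) / det(I−A).
Column 1 of adj(I−A): (0.4300, 0.2175, 0.2350); det(I−A) = 0.2100.
m_1 = (0.4300 + 0.2175 + 0.2350) / 0.2100 = 0.8825 / 0.2100 ≈ 4.2024.

m_1 = 4.2024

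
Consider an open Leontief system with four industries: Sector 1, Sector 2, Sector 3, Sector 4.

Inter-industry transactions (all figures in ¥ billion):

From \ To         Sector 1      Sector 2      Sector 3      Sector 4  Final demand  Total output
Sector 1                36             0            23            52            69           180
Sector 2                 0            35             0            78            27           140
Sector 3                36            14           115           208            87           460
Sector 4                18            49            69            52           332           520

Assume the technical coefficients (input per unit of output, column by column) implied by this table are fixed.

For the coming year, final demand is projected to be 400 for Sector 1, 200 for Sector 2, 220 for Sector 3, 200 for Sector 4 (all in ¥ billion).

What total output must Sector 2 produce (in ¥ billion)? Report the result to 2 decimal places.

x_2 = 381.92

Technical coefficients a_ij = z_ij / X_j:
  a_11 = 36/180 = 0.20, a_21 = 0/180 = 0.00, a_31 = 36/180 = 0.20, a_41 = 18/180 = 0.10
  a_12 = 0/140 = 0.00, a_22 = 35/140 = 0.25, a_32 = 14/140 = 0.10, a_42 = 49/140 = 0.35
  a_13 = 23/460 = 0.05, a_23 = 0/460 = 0.00, a_33 = 115/460 = 0.25, a_43 = 69/460 = 0.15
  a_14 = 52/520 = 0.10, a_24 = 78/520 = 0.15, a_34 = 208/520 = 0.40, a_44 = 52/520 = 0.10
I − A =
  [   0.80     0.00    -0.05    -0.10]
  [   0.00     0.75     0.00    -0.15]
  [  -0.20    -0.10     0.75    -0.40]
  [  -0.10    -0.35    -0.15     0.90]
Compute the cofactors C_ij = (−1)^(i+j)·(3×3 minor ij) of I−A; the adjugate is their transpose:
adj(I−A) = Cᵀ =
  [ 0.419625   0.039250   0.042375   0.072000]
  [ 0.015750   0.470500   0.018750   0.088500]
  [ 0.156000   0.190000   0.490500   0.267000]
  [ 0.078750   0.219000   0.093750   0.442500]
det(I−A) = Σ_j (I−A)_1j·C_1j = (0.80)(0.419625) + (0.00)(0.015750) + (-0.05)(0.156000) + (-0.10)(0.078750) = 0.320025
(I − A)⁻¹ = adj(I−A) / det(I−A) ≈
  [   1.3112     0.1226     0.1324     0.2250]
  [   0.0492     1.4702     0.0586     0.2765]
  [   0.4875     0.5937     1.5327     0.8343]
  [   0.2461     0.6843     0.2929     1.3827]
x = (I − A)⁻¹ d = adj(I−A)·d / det(I−A), with det(I−A) = 0.320025:
  x_1 = (0.419625·400 + 0.039250·200 + 0.042375·220 + 0.072000·200) / 0.320025 = 199.4225 / 0.320025 ≈ 623.15
  x_2 = (0.015750·400 + 0.470500·200 + 0.018750·220 + 0.088500·200) / 0.320025 = 122.225 / 0.320025 ≈ 381.92
  x_3 = (0.156000·400 + 0.190000·200 + 0.490500·220 + 0.267000·200) / 0.320025 = 261.71 / 0.320025 ≈ 817.78
  x_4 = (0.078750·400 + 0.219000·200 + 0.093750·220 + 0.442500·200) / 0.320025 = 184.425 / 0.320025 ≈ 576.28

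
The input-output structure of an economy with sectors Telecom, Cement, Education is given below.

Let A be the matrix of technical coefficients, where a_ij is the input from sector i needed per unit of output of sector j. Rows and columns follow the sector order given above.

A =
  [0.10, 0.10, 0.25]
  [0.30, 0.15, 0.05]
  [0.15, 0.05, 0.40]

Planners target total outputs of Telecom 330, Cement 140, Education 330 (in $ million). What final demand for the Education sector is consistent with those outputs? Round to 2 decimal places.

I − A =
  [   0.90    -0.10    -0.25]
  [  -0.30     0.85    -0.05]
  [  -0.15    -0.05     0.60]
d = (I − A) x:
  d_T = (+0.90)·330 + (-0.10)·140 + (-0.25)·330 = 200.50
  d_C = (-0.30)·330 + (+0.85)·140 + (-0.05)·330 = 3.50
  d_E = (-0.15)·330 + (-0.05)·140 + (+0.60)·330 = 141.50

d_E = 141.50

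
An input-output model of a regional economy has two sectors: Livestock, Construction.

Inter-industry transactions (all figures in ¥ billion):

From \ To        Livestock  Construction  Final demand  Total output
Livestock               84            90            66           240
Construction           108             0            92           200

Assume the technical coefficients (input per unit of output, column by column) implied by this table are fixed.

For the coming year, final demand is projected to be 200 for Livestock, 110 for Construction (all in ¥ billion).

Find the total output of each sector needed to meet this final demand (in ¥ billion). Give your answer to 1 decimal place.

Technical coefficients a_ij = z_ij / X_j:
  a_11 = 84/240 = 0.35, a_21 = 108/240 = 0.45
  a_12 = 90/200 = 0.45, a_22 = 0/200 = 0.00
I − A =
  [   0.65    -0.45]
  [  -0.45     1.00]
det(I−A) = (0.65)(1.00) − (-0.45)(-0.45) = 0.4475
adj(I−A) = [[1.00, 0.45], [0.45, 0.65]]
(I − A)⁻¹ = adj(I−A) / det(I−A) ≈
  [   2.2346     1.0056]
  [   1.0056     1.4525]
x = (I − A)⁻¹ d = adj(I−A)·d / det(I−A), with det(I−A) = 0.4475:
  x_1 = (1.00·200 + 0.45·110) / 0.4475 = 249.50 / 0.4475 ≈ 557.5
  x_2 = (0.45·200 + 0.65·110) / 0.4475 = 161.50 / 0.4475 ≈ 360.9

x_1 = 557.5, x_2 = 360.9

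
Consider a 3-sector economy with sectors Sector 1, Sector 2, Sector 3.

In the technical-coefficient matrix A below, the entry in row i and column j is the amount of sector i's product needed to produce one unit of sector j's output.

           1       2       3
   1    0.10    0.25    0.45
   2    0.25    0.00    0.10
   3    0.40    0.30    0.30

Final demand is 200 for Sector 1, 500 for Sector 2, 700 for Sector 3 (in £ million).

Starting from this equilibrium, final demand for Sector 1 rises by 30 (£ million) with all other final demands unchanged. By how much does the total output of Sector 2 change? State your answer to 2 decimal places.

I − A =
  [   0.90    -0.25    -0.45]
  [  -0.25     1.00    -0.10]
  [  -0.40    -0.30     0.70]
Cofactors of I−A, C_ij = (−1)^(i+j)·(minor ij) (rows/columns in the sector order above):
  C_11 = (1.00)(0.70) − (-0.10)(-0.30) = 0.6700
  C_12 = −[(-0.25)(0.70) − (-0.10)(-0.40)] = 0.2150
  C_13 = (-0.25)(-0.30) − (1.00)(-0.40) = 0.4750
  C_21 = −[(-0.25)(0.70) − (-0.45)(-0.30)] = 0.3100
  C_22 = (0.90)(0.70) − (-0.45)(-0.40) = 0.4500
  C_23 = −[(0.90)(-0.30) − (-0.25)(-0.40)] = 0.3700
  C_31 = (-0.25)(-0.10) − (-0.45)(1.00) = 0.4750
  C_32 = −[(0.90)(-0.10) − (-0.45)(-0.25)] = 0.2025
  C_33 = (0.90)(1.00) − (-0.25)(-0.25) = 0.8375
det(I−A) = Σ_j (I−A)_1j·C_1j = (0.90)(0.6700) + (-0.25)(0.2150) + (-0.45)(0.4750) = 0.3355
adj(I−A) = Cᵀ =
  [ 0.6700   0.3100   0.4750]
  [ 0.2150   0.4500   0.2025]
  [ 0.4750   0.3700   0.8375]
(I − A)⁻¹ = adj(I−A) / det(I−A) ≈
  [   1.9970     0.9240     1.4158]
  [   0.6408     1.3413     0.6036]
  [   1.4158     1.1028     2.4963]
Δx = (I − A)⁻¹ Δd with Δd having +30 in the Sector 1 component and 0 elsewhere.
So Δx_2 = L_21 · (+30), where L_21 = adj(I−A)_21 / det(I−A) = 0.2150 / 0.3355.
Δx_2 = 0.2150 × (+30) / 0.3355 = 6.45 / 0.3355 ≈ 19.23.

Δx_2 = 19.23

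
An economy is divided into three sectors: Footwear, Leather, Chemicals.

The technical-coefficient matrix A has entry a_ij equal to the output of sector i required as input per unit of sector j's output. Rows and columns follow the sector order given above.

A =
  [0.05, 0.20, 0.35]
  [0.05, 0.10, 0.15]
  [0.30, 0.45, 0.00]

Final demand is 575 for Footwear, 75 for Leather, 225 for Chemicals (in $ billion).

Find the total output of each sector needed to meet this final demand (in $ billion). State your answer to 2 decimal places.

I − A =
  [   0.95    -0.20    -0.35]
  [  -0.05     0.90    -0.15]
  [  -0.30    -0.45     1.00]
Cofactors of I−A, C_ij = (−1)^(i+j)·(minor ij) (rows/columns in the sector order above):
  C_11 = (0.90)(1.00) − (-0.15)(-0.45) = 0.8325
  C_12 = −[(-0.05)(1.00) − (-0.15)(-0.30)] = 0.0950
  C_13 = (-0.05)(-0.45) − (0.90)(-0.30) = 0.2925
  C_21 = −[(-0.20)(1.00) − (-0.35)(-0.45)] = 0.3575
  C_22 = (0.95)(1.00) − (-0.35)(-0.30) = 0.8450
  C_23 = −[(0.95)(-0.45) − (-0.20)(-0.30)] = 0.4875
  C_31 = (-0.20)(-0.15) − (-0.35)(0.90) = 0.3450
  C_32 = −[(0.95)(-0.15) − (-0.35)(-0.05)] = 0.1600
  C_33 = (0.95)(0.90) − (-0.20)(-0.05) = 0.8450
det(I−A) = Σ_j (I−A)_1j·C_1j = (0.95)(0.8325) + (-0.20)(0.0950) + (-0.35)(0.2925) = 0.6695
adj(I−A) = Cᵀ =
  [ 0.8325   0.3575   0.3450]
  [ 0.0950   0.8450   0.1600]
  [ 0.2925   0.4875   0.8450]
(I − A)⁻¹ = adj(I−A) / det(I−A) ≈
  [   1.2435     0.5340     0.5153]
  [   0.1419     1.2621     0.2390]
  [   0.4369     0.7282     1.2621]
x = (I − A)⁻¹ d = adj(I−A)·d / det(I−A), with det(I−A) = 0.6695:
  x_F = (0.8325·575 + 0.3575·75 + 0.3450·225) / 0.6695 = 583.125 / 0.6695 ≈ 870.99
  x_L = (0.0950·575 + 0.8450·75 + 0.1600·225) / 0.6695 = 154.00 / 0.6695 ≈ 230.02
  x_C = (0.2925·575 + 0.4875·75 + 0.8450·225) / 0.6695 = 394.875 / 0.6695 ≈ 589.81

x_F = 870.99, x_L = 230.02, x_C = 589.81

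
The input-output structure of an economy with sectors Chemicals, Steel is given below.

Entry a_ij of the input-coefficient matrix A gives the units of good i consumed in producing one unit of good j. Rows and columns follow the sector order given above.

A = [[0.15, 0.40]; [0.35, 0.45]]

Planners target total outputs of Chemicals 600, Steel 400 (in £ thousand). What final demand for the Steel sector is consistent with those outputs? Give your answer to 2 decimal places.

I − A =
  [   0.85    -0.40]
  [  -0.35     0.55]
d = (I − A) x:
  d_C = (+0.85)·600 + (-0.40)·400 = 350.00
  d_S = (-0.35)·600 + (+0.55)·400 = 10.00

d_S = 10.00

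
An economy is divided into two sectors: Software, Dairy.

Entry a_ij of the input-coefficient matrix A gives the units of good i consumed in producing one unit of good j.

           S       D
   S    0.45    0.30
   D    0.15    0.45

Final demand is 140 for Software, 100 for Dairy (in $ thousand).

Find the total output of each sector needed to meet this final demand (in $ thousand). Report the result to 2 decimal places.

I − A =
  [   0.55    -0.30]
  [  -0.15     0.55]
det(I−A) = (0.55)(0.55) − (-0.30)(-0.15) = 0.2575
adj(I−A) = [[0.55, 0.30], [0.15, 0.55]]
(I − A)⁻¹ = adj(I−A) / det(I−A) ≈
  [   2.1359     1.1650]
  [   0.5825     2.1359]
x = (I − A)⁻¹ d = adj(I−A)·d / det(I−A), with det(I−A) = 0.2575:
  x_S = (0.55·140 + 0.30·100) / 0.2575 = 107.00 / 0.2575 ≈ 415.53
  x_D = (0.15·140 + 0.55·100) / 0.2575 = 76.00 / 0.2575 ≈ 295.15

x_S = 415.53, x_D = 295.15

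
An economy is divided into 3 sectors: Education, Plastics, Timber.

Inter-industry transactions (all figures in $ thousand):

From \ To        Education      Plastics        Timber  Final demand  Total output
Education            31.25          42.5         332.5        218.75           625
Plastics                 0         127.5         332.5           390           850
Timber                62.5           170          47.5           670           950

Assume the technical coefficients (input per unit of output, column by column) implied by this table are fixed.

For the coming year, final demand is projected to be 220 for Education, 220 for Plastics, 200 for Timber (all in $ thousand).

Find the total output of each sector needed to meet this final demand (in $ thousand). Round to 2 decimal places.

x_E = 375.27, x_P = 396.11, x_T = 333.42

Technical coefficients a_ij = z_ij / X_j:
  a_EE = 31.25/625 = 0.05, a_PE = 0/625 = 0.00, a_TE = 62.5/625 = 0.10
  a_EP = 42.5/850 = 0.05, a_PP = 127.5/850 = 0.15, a_TP = 170/850 = 0.20
  a_ET = 332.5/950 = 0.35, a_PT = 332.5/950 = 0.35, a_TT = 47.5/950 = 0.05
I − A =
  [   0.95    -0.05    -0.35]
  [   0.00     0.85    -0.35]
  [  -0.10    -0.20     0.95]
Cofactors of I−A, C_ij = (−1)^(i+j)·(minor ij) (rows/columns in the sector order above):
  C_11 = (0.85)(0.95) − (-0.35)(-0.20) = 0.7375
  C_12 = −[(0.00)(0.95) − (-0.35)(-0.10)] = 0.0350
  C_13 = (0.00)(-0.20) − (0.85)(-0.10) = 0.0850
  C_21 = −[(-0.05)(0.95) − (-0.35)(-0.20)] = 0.1175
  C_22 = (0.95)(0.95) − (-0.35)(-0.10) = 0.8675
  C_23 = −[(0.95)(-0.20) − (-0.05)(-0.10)] = 0.1950
  C_31 = (-0.05)(-0.35) − (-0.35)(0.85) = 0.3150
  C_32 = −[(0.95)(-0.35) − (-0.35)(0.00)] = 0.3325
  C_33 = (0.95)(0.85) − (-0.05)(0.00) = 0.8075
det(I−A) = Σ_j (I−A)_1j·C_1j = (0.95)(0.7375) + (-0.05)(0.0350) + (-0.35)(0.0850) = 0.669125
adj(I−A) = Cᵀ =
  [ 0.7375   0.1175   0.3150]
  [ 0.0350   0.8675   0.3325]
  [ 0.0850   0.1950   0.8075]
(I − A)⁻¹ = adj(I−A) / det(I−A) ≈
  [   1.1022     0.1756     0.4708]
  [   0.0523     1.2965     0.4969]
  [   0.1270     0.2914     1.2068]
x = (I − A)⁻¹ d = adj(I−A)·d / det(I−A), with det(I−A) = 0.669125:
  x_E = (0.7375·220 + 0.1175·220 + 0.3150·200) / 0.669125 = 251.10 / 0.669125 ≈ 375.27
  x_P = (0.0350·220 + 0.8675·220 + 0.3325·200) / 0.669125 = 265.05 / 0.669125 ≈ 396.11
  x_T = (0.0850·220 + 0.1950·220 + 0.8075·200) / 0.669125 = 223.10 / 0.669125 ≈ 333.42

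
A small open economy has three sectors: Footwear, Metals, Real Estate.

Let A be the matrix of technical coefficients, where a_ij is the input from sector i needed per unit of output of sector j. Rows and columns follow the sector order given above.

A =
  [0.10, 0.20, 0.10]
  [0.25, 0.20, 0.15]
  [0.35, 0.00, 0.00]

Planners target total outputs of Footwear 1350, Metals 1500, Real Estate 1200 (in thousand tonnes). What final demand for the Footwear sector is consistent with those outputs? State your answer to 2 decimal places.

d_F = 795.00

I − A =
  [   0.90    -0.20    -0.10]
  [  -0.25     0.80    -0.15]
  [  -0.35     0.00     1.00]
d = (I − A) x:
  d_F = (+0.90)·1350 + (-0.20)·1500 + (-0.10)·1200 = 795.00
  d_M = (-0.25)·1350 + (+0.80)·1500 + (-0.15)·1200 = 682.50
  d_R = (-0.35)·1350 + (+0.00)·1500 + (+1.00)·1200 = 727.50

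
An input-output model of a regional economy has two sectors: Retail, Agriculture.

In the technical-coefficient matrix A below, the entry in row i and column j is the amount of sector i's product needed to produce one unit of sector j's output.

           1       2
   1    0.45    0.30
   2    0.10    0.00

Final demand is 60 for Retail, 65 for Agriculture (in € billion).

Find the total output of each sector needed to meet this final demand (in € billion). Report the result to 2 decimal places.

x_1 = 152.88, x_2 = 80.29

I − A =
  [   0.55    -0.30]
  [  -0.10     1.00]
det(I−A) = (0.55)(1.00) − (-0.30)(-0.10) = 0.5200
adj(I−A) = [[1.00, 0.30], [0.10, 0.55]]
(I − A)⁻¹ = adj(I−A) / det(I−A) ≈
  [   1.9231     0.5769]
  [   0.1923     1.0577]
x = (I − A)⁻¹ d = adj(I−A)·d / det(I−A), with det(I−A) = 0.5200:
  x_1 = (1.00·60 + 0.30·65) / 0.5200 = 79.50 / 0.5200 ≈ 152.88
  x_2 = (0.10·60 + 0.55·65) / 0.5200 = 41.75 / 0.5200 ≈ 80.29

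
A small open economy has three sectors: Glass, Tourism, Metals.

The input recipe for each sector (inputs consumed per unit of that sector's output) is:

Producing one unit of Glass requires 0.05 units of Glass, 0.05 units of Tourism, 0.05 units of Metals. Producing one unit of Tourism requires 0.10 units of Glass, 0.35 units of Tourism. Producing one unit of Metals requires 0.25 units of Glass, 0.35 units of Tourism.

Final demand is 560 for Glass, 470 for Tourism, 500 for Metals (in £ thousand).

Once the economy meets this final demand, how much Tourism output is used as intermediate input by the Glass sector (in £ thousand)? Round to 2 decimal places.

I − A =
  [   0.95    -0.10    -0.25]
  [  -0.05     0.65    -0.35]
  [  -0.05     0.00     1.00]
Cofactors of I−A, C_ij = (−1)^(i+j)·(minor ij) (rows/columns in the sector order above):
  C_11 = (0.65)(1.00) − (-0.35)(0.00) = 0.6500
  C_12 = −[(-0.05)(1.00) − (-0.35)(-0.05)] = 0.0675
  C_13 = (-0.05)(0.00) − (0.65)(-0.05) = 0.0325
  C_21 = −[(-0.10)(1.00) − (-0.25)(0.00)] = 0.1000
  C_22 = (0.95)(1.00) − (-0.25)(-0.05) = 0.9375
  C_23 = −[(0.95)(0.00) − (-0.10)(-0.05)] = 0.0050
  C_31 = (-0.10)(-0.35) − (-0.25)(0.65) = 0.1975
  C_32 = −[(0.95)(-0.35) − (-0.25)(-0.05)] = 0.3450
  C_33 = (0.95)(0.65) − (-0.10)(-0.05) = 0.6125
det(I−A) = Σ_j (I−A)_1j·C_1j = (0.95)(0.6500) + (-0.10)(0.0675) + (-0.25)(0.0325) = 0.602625
adj(I−A) = Cᵀ =
  [ 0.6500   0.1000   0.1975]
  [ 0.0675   0.9375   0.3450]
  [ 0.0325   0.0050   0.6125]
(I − A)⁻¹ = adj(I−A) / det(I−A) ≈
  [   1.0786     0.1659     0.3277]
  [   0.1120     1.5557     0.5725]
  [   0.0539     0.0083     1.0164]
First solve x = (I − A)⁻¹ d = adj(I−A)·d / det(I−A); in particular x_1 = (0.6500·560 + 0.1000·470 + 0.1975·500) / 0.602625 = 509.75 / 0.602625 ≈ 845.8826.
Intermediate flow from 2 to 1: z_21 = a_21 · x_1 = 0.05 × 509.75 / 0.602625 = 25.4875 / 0.602625 ≈ 42.29.

z_21 = 42.29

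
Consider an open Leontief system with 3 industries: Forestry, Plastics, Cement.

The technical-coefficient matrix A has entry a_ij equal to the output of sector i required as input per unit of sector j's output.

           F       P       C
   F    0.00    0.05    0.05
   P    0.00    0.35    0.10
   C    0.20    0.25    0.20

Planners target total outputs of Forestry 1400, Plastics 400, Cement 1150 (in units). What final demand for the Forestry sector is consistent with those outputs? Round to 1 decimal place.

d_F = 1322.5

I − A =
  [   1.00    -0.05    -0.05]
  [   0.00     0.65    -0.10]
  [  -0.20    -0.25     0.80]
d = (I − A) x:
  d_F = (+1.00)·1400 + (-0.05)·400 + (-0.05)·1150 = 1322.5
  d_P = (+0.00)·1400 + (+0.65)·400 + (-0.10)·1150 = 145.0
  d_C = (-0.20)·1400 + (-0.25)·400 + (+0.80)·1150 = 540.0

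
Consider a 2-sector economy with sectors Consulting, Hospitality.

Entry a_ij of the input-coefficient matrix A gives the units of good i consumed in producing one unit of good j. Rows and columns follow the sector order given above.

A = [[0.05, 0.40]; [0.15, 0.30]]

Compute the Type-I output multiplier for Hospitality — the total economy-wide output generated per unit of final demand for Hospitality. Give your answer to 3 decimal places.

m_H = 2.231

I − A =
  [   0.95    -0.40]
  [  -0.15     0.70]
det(I−A) = (0.95)(0.70) − (-0.40)(-0.15) = 0.6050
adj(I−A) = [[0.70, 0.40], [0.15, 0.95]]
(I − A)⁻¹ = adj(I−A) / det(I−A) ≈
  [   1.1570     0.6612]
  [   0.2479     1.5702]
The output multiplier for sector j is the column-j sum of the Leontief inverse (I − A)⁻¹ = adj(I−A) / det(I−A).
Column H of adj(I−A): (0.40, 0.95); det(I−A) = 0.6050.
m_H = (0.40 + 0.95) / 0.6050 = 1.35 / 0.6050 ≈ 2.231.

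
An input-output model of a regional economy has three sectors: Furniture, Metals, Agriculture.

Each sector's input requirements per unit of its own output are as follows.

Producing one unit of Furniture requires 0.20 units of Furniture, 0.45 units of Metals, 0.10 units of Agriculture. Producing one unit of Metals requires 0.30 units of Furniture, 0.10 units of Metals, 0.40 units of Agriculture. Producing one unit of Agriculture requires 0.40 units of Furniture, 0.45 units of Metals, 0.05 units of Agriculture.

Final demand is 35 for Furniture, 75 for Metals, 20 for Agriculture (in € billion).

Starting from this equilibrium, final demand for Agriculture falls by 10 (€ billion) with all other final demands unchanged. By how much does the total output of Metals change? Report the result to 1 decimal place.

Δx_M = -18.6

I − A =
  [   0.80    -0.30    -0.40]
  [  -0.45     0.90    -0.45]
  [  -0.10    -0.40     0.95]
Cofactors of I−A, C_ij = (−1)^(i+j)·(minor ij) (rows/columns in the sector order above):
  C_11 = (0.90)(0.95) − (-0.45)(-0.40) = 0.6750
  C_12 = −[(-0.45)(0.95) − (-0.45)(-0.10)] = 0.4725
  C_13 = (-0.45)(-0.40) − (0.90)(-0.10) = 0.2700
  C_21 = −[(-0.30)(0.95) − (-0.40)(-0.40)] = 0.4450
  C_22 = (0.80)(0.95) − (-0.40)(-0.10) = 0.7200
  C_23 = −[(0.80)(-0.40) − (-0.30)(-0.10)] = 0.3500
  C_31 = (-0.30)(-0.45) − (-0.40)(0.90) = 0.4950
  C_32 = −[(0.80)(-0.45) − (-0.40)(-0.45)] = 0.5400
  C_33 = (0.80)(0.90) − (-0.30)(-0.45) = 0.5850
det(I−A) = Σ_j (I−A)_1j·C_1j = (0.80)(0.6750) + (-0.30)(0.4725) + (-0.40)(0.2700) = 0.29025
adj(I−A) = Cᵀ =
  [ 0.6750   0.4450   0.4950]
  [ 0.4725   0.7200   0.5400]
  [ 0.2700   0.3500   0.5850]
(I − A)⁻¹ = adj(I−A) / det(I−A) ≈
  [   2.3256     1.5332     1.7054]
  [   1.6279     2.4806     1.8605]
  [   0.9302     1.2059     2.0155]
Δx = (I − A)⁻¹ Δd with Δd having -10 in the Agriculture component and 0 elsewhere.
So Δx_M = L_MA · (-10), where L_MA = adj(I−A)_MA / det(I−A) = 0.5400 / 0.29025.
Δx_M = 0.5400 × (-10) / 0.29025 = -5.40 / 0.29025 ≈ -18.6.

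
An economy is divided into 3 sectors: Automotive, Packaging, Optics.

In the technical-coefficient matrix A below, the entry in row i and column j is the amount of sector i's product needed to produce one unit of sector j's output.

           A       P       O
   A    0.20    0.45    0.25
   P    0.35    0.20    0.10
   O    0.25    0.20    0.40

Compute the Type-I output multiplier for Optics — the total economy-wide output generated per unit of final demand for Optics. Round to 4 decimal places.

I − A =
  [   0.80    -0.45    -0.25]
  [  -0.35     0.80    -0.10]
  [  -0.25    -0.20     0.60]
Cofactors of I−A, C_ij = (−1)^(i+j)·(minor ij) (rows/columns in the sector order above):
  C_11 = (0.80)(0.60) − (-0.10)(-0.20) = 0.4600
  C_12 = −[(-0.35)(0.60) − (-0.10)(-0.25)] = 0.2350
  C_13 = (-0.35)(-0.20) − (0.80)(-0.25) = 0.2700
  C_21 = −[(-0.45)(0.60) − (-0.25)(-0.20)] = 0.3200
  C_22 = (0.80)(0.60) − (-0.25)(-0.25) = 0.4175
  C_23 = −[(0.80)(-0.20) − (-0.45)(-0.25)] = 0.2725
  C_31 = (-0.45)(-0.10) − (-0.25)(0.80) = 0.2450
  C_32 = −[(0.80)(-0.10) − (-0.25)(-0.35)] = 0.1675
  C_33 = (0.80)(0.80) − (-0.45)(-0.35) = 0.4825
det(I−A) = Σ_j (I−A)_1j·C_1j = (0.80)(0.4600) + (-0.45)(0.2350) + (-0.25)(0.2700) = 0.19475
adj(I−A) = Cᵀ =
  [ 0.4600   0.3200   0.2450]
  [ 0.2350   0.4175   0.1675]
  [ 0.2700   0.2725   0.4825]
(I − A)⁻¹ = adj(I−A) / det(I−A) ≈
  [   2.36200     1.64313     1.25802]
  [   1.20668     2.14377     0.86008]
  [   1.38639     1.39923     2.47754]
The output multiplier for sector j is the column-j sum of the Leontief inverse (I − A)⁻¹ = adj(I−A) / det(I−A).
Column O of adj(I−A): (0.2450, 0.1675, 0.4825); det(I−A) = 0.19475.
m_O = (0.2450 + 0.1675 + 0.4825) / 0.19475 = 0.895 / 0.19475 ≈ 4.5956.

m_O = 4.5956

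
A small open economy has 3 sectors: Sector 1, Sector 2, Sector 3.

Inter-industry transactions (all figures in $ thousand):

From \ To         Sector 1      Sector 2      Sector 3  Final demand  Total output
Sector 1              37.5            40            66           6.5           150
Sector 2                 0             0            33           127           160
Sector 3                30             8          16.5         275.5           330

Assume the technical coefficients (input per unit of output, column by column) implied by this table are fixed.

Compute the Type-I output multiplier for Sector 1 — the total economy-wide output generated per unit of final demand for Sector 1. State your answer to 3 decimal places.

m_1 = 1.755

Technical coefficients a_ij = z_ij / X_j:
  a_11 = 37.5/150 = 0.25, a_21 = 0/150 = 0.00, a_31 = 30/150 = 0.20
  a_12 = 40/160 = 0.25, a_22 = 0/160 = 0.00, a_32 = 8/160 = 0.05
  a_13 = 66/330 = 0.20, a_23 = 33/330 = 0.10, a_33 = 16.5/330 = 0.05
I − A =
  [   0.75    -0.25    -0.20]
  [   0.00     1.00    -0.10]
  [  -0.20    -0.05     0.95]
Cofactors of I−A, C_ij = (−1)^(i+j)·(minor ij) (rows/columns in the sector order above):
  C_11 = (1.00)(0.95) − (-0.10)(-0.05) = 0.9450
  C_12 = −[(0.00)(0.95) − (-0.10)(-0.20)] = 0.0200
  C_13 = (0.00)(-0.05) − (1.00)(-0.20) = 0.2000
  C_21 = −[(-0.25)(0.95) − (-0.20)(-0.05)] = 0.2475
  C_22 = (0.75)(0.95) − (-0.20)(-0.20) = 0.6725
  C_23 = −[(0.75)(-0.05) − (-0.25)(-0.20)] = 0.0875
  C_31 = (-0.25)(-0.10) − (-0.20)(1.00) = 0.2250
  C_32 = −[(0.75)(-0.10) − (-0.20)(0.00)] = 0.0750
  C_33 = (0.75)(1.00) − (-0.25)(0.00) = 0.7500
det(I−A) = Σ_j (I−A)_1j·C_1j = (0.75)(0.9450) + (-0.25)(0.0200) + (-0.20)(0.2000) = 0.66375
adj(I−A) = Cᵀ =
  [ 0.9450   0.2475   0.2250]
  [ 0.0200   0.6725   0.0750]
  [ 0.2000   0.0875   0.7500]
(I − A)⁻¹ = adj(I−A) / det(I−A) ≈
  [   1.4237     0.3729     0.3390]
  [   0.0301     1.0132     0.1130]
  [   0.3013     0.1318     1.1299]
The output multiplier for sector j is the column-j sum of the Leontief inverse (I − A)⁻¹ = adj(I−A) / det(I−A).
Column 1 of adj(I−A): (0.9450, 0.0200, 0.2000); det(I−A) = 0.66375.
m_1 = (0.9450 + 0.0200 + 0.2000) / 0.66375 = 1.165 / 0.66375 ≈ 1.755.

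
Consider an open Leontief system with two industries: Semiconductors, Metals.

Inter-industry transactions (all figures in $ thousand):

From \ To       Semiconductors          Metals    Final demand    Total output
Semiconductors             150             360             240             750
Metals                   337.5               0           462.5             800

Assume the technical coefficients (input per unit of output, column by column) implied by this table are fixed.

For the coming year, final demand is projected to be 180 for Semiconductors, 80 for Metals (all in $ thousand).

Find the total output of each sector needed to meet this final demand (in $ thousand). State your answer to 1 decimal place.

Technical coefficients a_ij = z_ij / X_j:
  a_SS = 150/750 = 0.20, a_MS = 337.5/750 = 0.45
  a_SM = 360/800 = 0.45, a_MM = 0/800 = 0.00
I − A =
  [   0.80    -0.45]
  [  -0.45     1.00]
det(I−A) = (0.80)(1.00) − (-0.45)(-0.45) = 0.5975
adj(I−A) = [[1.00, 0.45], [0.45, 0.80]]
(I − A)⁻¹ = adj(I−A) / det(I−A) ≈
  [   1.6736     0.7531]
  [   0.7531     1.3389]
x = (I − A)⁻¹ d = adj(I−A)·d / det(I−A), with det(I−A) = 0.5975:
  x_S = (1.00·180 + 0.45·80) / 0.5975 = 216.00 / 0.5975 ≈ 361.5
  x_M = (0.45·180 + 0.80·80) / 0.5975 = 145.00 / 0.5975 ≈ 242.7

x_S = 361.5, x_M = 242.7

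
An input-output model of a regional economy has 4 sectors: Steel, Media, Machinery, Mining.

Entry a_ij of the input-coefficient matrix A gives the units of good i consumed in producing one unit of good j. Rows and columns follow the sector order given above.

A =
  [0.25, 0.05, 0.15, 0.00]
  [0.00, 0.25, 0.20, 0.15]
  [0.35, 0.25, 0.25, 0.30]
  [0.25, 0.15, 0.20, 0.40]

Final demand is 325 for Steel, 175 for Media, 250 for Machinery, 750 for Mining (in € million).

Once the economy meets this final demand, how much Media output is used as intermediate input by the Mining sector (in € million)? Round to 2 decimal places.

z_24 = 426.81

I − A =
  [   0.75    -0.05    -0.15     0.00]
  [   0.00     0.75    -0.20    -0.15]
  [  -0.35    -0.25     0.75    -0.30]
  [  -0.25    -0.15    -0.20     0.60]
Compute the cofactors C_ij = (−1)^(i+j)·(3×3 minor ij) of I−A; the adjugate is their transpose:
adj(I−A) = Cᵀ =
  [ 0.229125   0.048750   0.071625   0.048000]
  [ 0.095625   0.249750   0.118125   0.121500]
  [ 0.215250   0.160500   0.318750   0.199500]
  [ 0.191125   0.136250   0.165625   0.341500]
det(I−A) = Σ_j (I−A)_1j·C_1j = (0.75)(0.229125) + (-0.05)(0.095625) + (-0.15)(0.215250) + (0.00)(0.191125) = 0.134775
(I − A)⁻¹ = adj(I−A) / det(I−A) ≈
  [   1.7001     0.3617     0.5314     0.3561]
  [   0.7095     1.8531     0.8765     0.9015]
  [   1.5971     1.1909     2.3651     1.4802]
  [   1.4181     1.0109     1.2289     2.5339]
First solve x = (I − A)⁻¹ d = adj(I−A)·d / det(I−A); in particular x_4 = (0.191125·325 + 0.136250·175 + 0.165625·250 + 0.341500·750) / 0.134775 = 383.490625 / 0.134775 ≈ 2845.4137.
Intermediate flow from 2 to 4: z_24 = a_24 · x_4 = 0.15 × 383.490625 / 0.134775 = 57.52359375 / 0.134775 ≈ 426.81.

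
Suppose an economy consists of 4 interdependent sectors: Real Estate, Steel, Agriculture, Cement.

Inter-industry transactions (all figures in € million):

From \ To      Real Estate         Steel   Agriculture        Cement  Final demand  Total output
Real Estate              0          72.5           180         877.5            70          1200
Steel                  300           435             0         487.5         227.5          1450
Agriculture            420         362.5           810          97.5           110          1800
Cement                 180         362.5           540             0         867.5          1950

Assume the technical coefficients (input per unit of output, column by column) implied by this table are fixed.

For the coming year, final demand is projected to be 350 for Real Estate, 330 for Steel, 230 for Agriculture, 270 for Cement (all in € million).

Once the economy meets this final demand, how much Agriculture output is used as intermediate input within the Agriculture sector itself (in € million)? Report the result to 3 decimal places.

z_33 = 897.143

Technical coefficients a_ij = z_ij / X_j:
  a_11 = 0/1200 = 0.00, a_21 = 300/1200 = 0.25, a_31 = 420/1200 = 0.35, a_41 = 180/1200 = 0.15
  a_12 = 72.5/1450 = 0.05, a_22 = 435/1450 = 0.30, a_32 = 362.5/1450 = 0.25, a_42 = 362.5/1450 = 0.25
  a_13 = 180/1800 = 0.10, a_23 = 0/1800 = 0.00, a_33 = 810/1800 = 0.45, a_43 = 540/1800 = 0.30
  a_14 = 877.5/1950 = 0.45, a_24 = 487.5/1950 = 0.25, a_34 = 97.5/1950 = 0.05, a_44 = 0/1950 = 0.00
I − A =
  [   1.00    -0.05    -0.10    -0.45]
  [  -0.25     0.70     0.00    -0.25]
  [  -0.35    -0.25     0.55    -0.05]
  [  -0.15    -0.25    -0.30     1.00]
Compute the cofactors C_ij = (−1)^(i+j)·(3×3 minor ij) of I−A; the adjugate is their transpose:
adj(I−A) = Cᵀ =
  [ 0.321375   0.148625   0.162000   0.189875]
  [ 0.180625   0.414875   0.137500   0.191875]
  [ 0.303375   0.302875   0.547750   0.239625]
  [ 0.184375   0.216875   0.223000   0.347375]
det(I−A) = Σ_j (I−A)_1j·C_1j = (1.00)(0.321375) + (-0.05)(0.180625) + (-0.10)(0.303375) + (-0.45)(0.184375) = 0.1990375
(I − A)⁻¹ = adj(I−A) / det(I−A) ≈
  [   1.6146     0.7467     0.8139     0.9540]
  [   0.9075     2.0844     0.6908     0.9640]
  [   1.5242     1.5217     2.7520     1.2039]
  [   0.9263     1.0896     1.1204     1.7453]
First solve x = (I − A)⁻¹ d = adj(I−A)·d / det(I−A); in particular x_3 = (0.303375·350 + 0.302875·330 + 0.547750·230 + 0.239625·270) / 0.1990375 = 396.81125 / 0.1990375 ≈ 1993.65069.
Intermediate flow from 3 to 3: z_33 = a_33 · x_3 = 0.45 × 396.81125 / 0.1990375 = 178.5650625 / 0.1990375 ≈ 897.143.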